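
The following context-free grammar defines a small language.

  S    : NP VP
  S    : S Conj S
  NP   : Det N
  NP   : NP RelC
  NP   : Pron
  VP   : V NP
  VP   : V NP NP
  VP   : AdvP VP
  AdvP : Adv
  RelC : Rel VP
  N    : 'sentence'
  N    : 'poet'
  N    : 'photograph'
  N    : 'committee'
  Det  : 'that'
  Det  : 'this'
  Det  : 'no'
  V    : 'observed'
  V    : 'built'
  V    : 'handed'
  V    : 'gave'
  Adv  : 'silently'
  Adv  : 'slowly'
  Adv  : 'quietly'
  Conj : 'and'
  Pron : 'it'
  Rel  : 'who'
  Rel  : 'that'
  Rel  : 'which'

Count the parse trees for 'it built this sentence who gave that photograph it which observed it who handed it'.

7

Two of the 7 distinct bracketings:
[S [NP [Pron it]] [VP [V built] [NP [NP [Det this] [N sentence]] [RelC [Rel who] [VP [V gave] [NP [Det that] [N photograph]] [NP [NP [Pron it]] [RelC [Rel which] [VP [V observed] [NP [NP [Pron it]] [RelC [Rel who] [VP [V handed] [NP [Pron it]]]]]]]]]]]]]
[S [NP [Pron it]] [VP [V built] [NP [NP [Det this] [N sentence]] [RelC [Rel who] [VP [V gave] [NP [Det that] [N photograph]] [NP [NP [NP [Pron it]] [RelC [Rel which] [VP [V observed] [NP [Pron it]]]]] [RelC [Rel who] [VP [V handed] [NP [Pron it]]]]]]]]]]
The trees differ in how a recursive rule is bracketed over the same span.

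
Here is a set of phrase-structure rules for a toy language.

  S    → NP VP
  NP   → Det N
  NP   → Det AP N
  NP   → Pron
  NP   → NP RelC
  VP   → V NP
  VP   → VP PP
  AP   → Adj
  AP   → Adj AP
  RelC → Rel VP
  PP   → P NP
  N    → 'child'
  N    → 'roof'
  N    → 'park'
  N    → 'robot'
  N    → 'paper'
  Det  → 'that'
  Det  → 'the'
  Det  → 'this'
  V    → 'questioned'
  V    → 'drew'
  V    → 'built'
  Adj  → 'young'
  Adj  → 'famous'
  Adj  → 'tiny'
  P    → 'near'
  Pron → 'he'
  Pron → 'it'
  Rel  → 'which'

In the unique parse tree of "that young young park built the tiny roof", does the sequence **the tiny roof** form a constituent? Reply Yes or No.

Yes

[S [NP [Det that] [AP [Adj young] [AP [Adj young]]] [N park]] [VP [V built] [NP [Det the] [AP [Adj tiny]] [N roof]]]]
The words 'the tiny roof' are exhaustively dominated by a single NP node (built by NP → Det AP N), so they form a constituent.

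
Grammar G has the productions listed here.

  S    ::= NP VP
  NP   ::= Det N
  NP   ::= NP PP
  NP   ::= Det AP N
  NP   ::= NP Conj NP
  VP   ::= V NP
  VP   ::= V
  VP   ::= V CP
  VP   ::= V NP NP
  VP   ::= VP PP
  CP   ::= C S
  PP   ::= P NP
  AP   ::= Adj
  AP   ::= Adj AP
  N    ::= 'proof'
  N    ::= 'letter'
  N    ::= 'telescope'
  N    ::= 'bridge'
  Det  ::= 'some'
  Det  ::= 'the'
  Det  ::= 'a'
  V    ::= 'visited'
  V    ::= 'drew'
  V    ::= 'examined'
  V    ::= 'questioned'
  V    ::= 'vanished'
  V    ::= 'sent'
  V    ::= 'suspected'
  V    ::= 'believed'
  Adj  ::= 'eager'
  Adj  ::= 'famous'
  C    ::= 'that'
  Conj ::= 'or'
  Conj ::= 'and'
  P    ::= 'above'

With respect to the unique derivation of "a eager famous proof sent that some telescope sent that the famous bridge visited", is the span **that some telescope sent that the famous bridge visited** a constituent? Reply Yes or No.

Yes

[S [NP [Det a] [AP [Adj eager] [AP [Adj famous]]] [N proof]] [VP [V sent] [CP [C that] [S [NP [Det some] [N telescope]] [VP [V sent] [CP [C that] [S [NP [Det the] [AP [Adj famous]] [N bridge]] [VP [V visited]]]]]]]]]
The words 'that some telescope sent that the famous bridge visited' are exhaustively dominated by a single CP node (built by CP → C S), so they form a constituent.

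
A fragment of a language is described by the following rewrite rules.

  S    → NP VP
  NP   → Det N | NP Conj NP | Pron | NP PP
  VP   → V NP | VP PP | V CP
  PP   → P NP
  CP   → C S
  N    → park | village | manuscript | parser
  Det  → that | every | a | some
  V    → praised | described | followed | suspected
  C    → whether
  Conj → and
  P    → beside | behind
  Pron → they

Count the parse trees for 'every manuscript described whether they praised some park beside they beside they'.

Two of the 9 distinct bracketings:
[S [NP [Det every] [N manuscript]] [VP [VP [V described] [CP [C whether] [S [NP [Pron they]] [VP [V praised] [NP [Det some] [N park]]]]]] [PP [P beside] [NP [NP [Pron they]] [PP [P beside] [NP [Pron they]]]]]]]
[S [NP [Det every] [N manuscript]] [VP [VP [VP [V described] [CP [C whether] [S [NP [Pron they]] [VP [V praised] [NP [Det some] [N park]]]]]] [PP [P beside] [NP [Pron they]]]] [PP [P beside] [NP [Pron they]]]]]
The difference turns on whether NP → NP PP is used at the relevant span, versus an alternative expansion of NP.

9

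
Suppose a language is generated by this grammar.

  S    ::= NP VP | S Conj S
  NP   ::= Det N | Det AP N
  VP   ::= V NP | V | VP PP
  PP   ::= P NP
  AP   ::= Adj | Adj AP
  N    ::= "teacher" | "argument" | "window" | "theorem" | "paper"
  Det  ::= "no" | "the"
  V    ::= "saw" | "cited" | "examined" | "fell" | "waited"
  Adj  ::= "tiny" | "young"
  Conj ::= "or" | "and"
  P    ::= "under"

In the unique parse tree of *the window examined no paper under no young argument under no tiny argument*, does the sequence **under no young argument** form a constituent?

Yes

[S [NP [Det the] [N window]] [VP [VP [VP [V examined] [NP [Det no] [N paper]]] [PP [P under] [NP [Det no] [AP [Adj young]] [N argument]]]] [PP [P under] [NP [Det no] [AP [Adj tiny]] [N argument]]]]]
The words 'under no young argument' are exhaustively dominated by a single PP node (built by PP → P NP), so they form a constituent.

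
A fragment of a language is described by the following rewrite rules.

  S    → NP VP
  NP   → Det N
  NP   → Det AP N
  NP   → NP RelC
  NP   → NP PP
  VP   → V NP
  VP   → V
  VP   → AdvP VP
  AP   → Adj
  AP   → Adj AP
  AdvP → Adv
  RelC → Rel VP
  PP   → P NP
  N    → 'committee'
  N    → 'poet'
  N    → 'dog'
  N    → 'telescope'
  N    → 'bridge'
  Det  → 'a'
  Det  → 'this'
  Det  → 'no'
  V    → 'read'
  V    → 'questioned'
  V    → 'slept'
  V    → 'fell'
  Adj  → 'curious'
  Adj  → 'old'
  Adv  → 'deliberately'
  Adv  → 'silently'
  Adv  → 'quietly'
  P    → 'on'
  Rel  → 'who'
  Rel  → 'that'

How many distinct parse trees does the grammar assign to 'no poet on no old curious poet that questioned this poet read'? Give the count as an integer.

2

The two bracketings:
[S [NP [NP [NP [Det no] [N poet]] [PP [P on] [NP [Det no] [AP [Adj old] [AP [Adj curious]]] [N poet]]]] [RelC [Rel that] [VP [V questioned] [NP [Det this] [N poet]]]]] [VP [V read]]]
[S [NP [NP [Det no] [N poet]] [PP [P on] [NP [NP [Det no] [AP [Adj old] [AP [Adj curious]]] [N poet]] [RelC [Rel that] [VP [V questioned] [NP [Det this] [N poet]]]]]]] [VP [V read]]]
The trees differ in how a recursive rule is bracketed over the same span.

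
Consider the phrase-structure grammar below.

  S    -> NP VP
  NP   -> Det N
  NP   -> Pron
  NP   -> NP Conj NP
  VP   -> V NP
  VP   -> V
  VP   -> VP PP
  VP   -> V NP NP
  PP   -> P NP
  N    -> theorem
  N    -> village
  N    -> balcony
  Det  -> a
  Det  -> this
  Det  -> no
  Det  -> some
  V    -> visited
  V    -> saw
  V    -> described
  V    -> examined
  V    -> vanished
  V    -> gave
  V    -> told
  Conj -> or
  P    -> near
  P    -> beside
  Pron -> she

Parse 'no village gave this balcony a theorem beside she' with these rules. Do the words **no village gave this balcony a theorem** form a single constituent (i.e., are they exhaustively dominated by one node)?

No

[S [NP [Det no] [N village]] [VP [VP [V gave] [NP [Det this] [N balcony]] [NP [Det a] [N theorem]]] [PP [P beside] [NP [Pron she]]]]]
The smallest constituent containing 'no village gave this balcony a theorem' is the S spanning 'no village gave this balcony a theorem beside she'; no single node in the tree dominates exactly the given words.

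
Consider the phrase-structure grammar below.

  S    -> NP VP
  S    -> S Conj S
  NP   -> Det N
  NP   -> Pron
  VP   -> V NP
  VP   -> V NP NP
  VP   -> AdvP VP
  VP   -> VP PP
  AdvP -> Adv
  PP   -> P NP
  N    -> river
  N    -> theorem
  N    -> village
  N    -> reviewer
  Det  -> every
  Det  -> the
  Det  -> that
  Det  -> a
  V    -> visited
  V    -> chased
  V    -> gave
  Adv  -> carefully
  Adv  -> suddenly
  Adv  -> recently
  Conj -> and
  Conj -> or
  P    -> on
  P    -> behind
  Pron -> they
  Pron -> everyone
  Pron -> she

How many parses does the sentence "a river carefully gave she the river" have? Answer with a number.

1

[S [NP [Det a] [N river]] [VP [AdvP [Adv carefully]] [VP [V gave] [NP [Pron she]] [NP [Det the] [N river]]]]]
No rule offers an alternative attachment or grouping for any span, so this is the only derivation.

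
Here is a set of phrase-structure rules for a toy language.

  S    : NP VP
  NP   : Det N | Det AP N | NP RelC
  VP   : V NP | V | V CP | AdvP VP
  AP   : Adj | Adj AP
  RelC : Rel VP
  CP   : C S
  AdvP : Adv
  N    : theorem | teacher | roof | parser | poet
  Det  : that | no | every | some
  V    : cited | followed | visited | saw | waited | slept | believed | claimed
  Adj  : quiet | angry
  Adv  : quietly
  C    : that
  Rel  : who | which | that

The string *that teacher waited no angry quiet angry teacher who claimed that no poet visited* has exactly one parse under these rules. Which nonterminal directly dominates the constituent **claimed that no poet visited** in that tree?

RelC

[S [NP [Det that] [N teacher]] [VP [V waited] [NP [NP [Det no] [AP [Adj angry] [AP [Adj quiet] [AP [Adj angry]]]] [N teacher]] [RelC [Rel who] [VP [V claimed] [CP [C that] [S [NP [Det no] [N poet]] [VP [V visited]]]]]]]]]
The span 'claimed that no poet visited' is the VP node built by VP → V CP.
Its mother is the RelC built by RelC → Rel VP.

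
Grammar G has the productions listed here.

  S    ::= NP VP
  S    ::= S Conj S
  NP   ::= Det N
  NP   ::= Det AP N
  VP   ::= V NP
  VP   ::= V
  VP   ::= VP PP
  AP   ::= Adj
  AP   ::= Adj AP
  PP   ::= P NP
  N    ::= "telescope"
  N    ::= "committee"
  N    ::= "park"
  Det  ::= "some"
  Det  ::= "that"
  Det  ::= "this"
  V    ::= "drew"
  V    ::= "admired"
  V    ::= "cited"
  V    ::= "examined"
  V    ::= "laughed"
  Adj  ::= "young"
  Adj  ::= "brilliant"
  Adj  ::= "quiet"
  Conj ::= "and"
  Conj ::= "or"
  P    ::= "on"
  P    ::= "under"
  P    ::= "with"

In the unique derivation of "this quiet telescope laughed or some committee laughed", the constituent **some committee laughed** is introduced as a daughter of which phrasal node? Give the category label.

S

S
  S
    NP
      Det: this
      AP
        Adj: quiet
      N: telescope
    VP
      V: laughed
  Conj: or
  S
    NP
      Det: some
      N: committee
    VP
      V: laughed
The span 'some committee laughed' is the S node built by S → NP VP.
Its mother is the S built by S → S Conj S.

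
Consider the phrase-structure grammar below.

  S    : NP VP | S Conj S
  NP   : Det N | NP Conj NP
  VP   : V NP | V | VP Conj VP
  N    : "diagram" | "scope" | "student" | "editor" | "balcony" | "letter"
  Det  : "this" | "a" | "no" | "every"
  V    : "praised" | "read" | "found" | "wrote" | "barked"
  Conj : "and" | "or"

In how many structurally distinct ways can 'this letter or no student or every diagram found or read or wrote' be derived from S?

Two of the 4 distinct bracketings:
[S [NP [NP [Det this] [N letter]] [Conj or] [NP [NP [Det no] [N student]] [Conj or] [NP [Det every] [N diagram]]]] [VP [VP [V found]] [Conj or] [VP [VP [V read]] [Conj or] [VP [V wrote]]]]]
[S [NP [NP [Det this] [N letter]] [Conj or] [NP [NP [Det no] [N student]] [Conj or] [NP [Det every] [N diagram]]]] [VP [VP [VP [V found]] [Conj or] [VP [V read]]] [Conj or] [VP [V wrote]]]]
The trees differ in how a recursive rule is bracketed over the same span.

4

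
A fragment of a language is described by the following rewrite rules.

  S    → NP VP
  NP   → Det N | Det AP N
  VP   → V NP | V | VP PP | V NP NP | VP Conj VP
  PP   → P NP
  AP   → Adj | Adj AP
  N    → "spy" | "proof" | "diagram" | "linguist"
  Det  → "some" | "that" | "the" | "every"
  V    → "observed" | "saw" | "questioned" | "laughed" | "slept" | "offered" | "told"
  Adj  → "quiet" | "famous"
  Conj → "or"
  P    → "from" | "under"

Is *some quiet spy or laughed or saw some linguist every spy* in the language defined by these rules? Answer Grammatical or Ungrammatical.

Ungrammatical

For S → NP VP, the only prefix that parses as NP is 'some quiet spy', but the remainder 'or laughed or saw some linguist every spy' is not a VP under these rules.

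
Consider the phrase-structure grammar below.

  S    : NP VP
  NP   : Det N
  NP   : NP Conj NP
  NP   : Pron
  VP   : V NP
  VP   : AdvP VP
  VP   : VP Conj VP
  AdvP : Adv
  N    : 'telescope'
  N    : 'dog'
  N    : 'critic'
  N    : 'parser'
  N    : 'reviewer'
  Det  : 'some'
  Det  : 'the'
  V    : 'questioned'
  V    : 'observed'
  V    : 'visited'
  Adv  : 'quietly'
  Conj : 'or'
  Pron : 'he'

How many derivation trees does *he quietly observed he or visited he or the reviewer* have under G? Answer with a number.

The two bracketings:
[S [NP [Pron he]] [VP [AdvP [Adv quietly]] [VP [VP [V observed] [NP [Pron he]]] [Conj or] [VP [V visited] [NP [NP [Pron he]] [Conj or] [NP [Det the] [N reviewer]]]]]]]
[S [NP [Pron he]] [VP [VP [AdvP [Adv quietly]] [VP [V observed] [NP [Pron he]]]] [Conj or] [VP [V visited] [NP [NP [Pron he]] [Conj or] [NP [Det the] [N reviewer]]]]]]
The trees differ in how a recursive rule is bracketed over the same span.

2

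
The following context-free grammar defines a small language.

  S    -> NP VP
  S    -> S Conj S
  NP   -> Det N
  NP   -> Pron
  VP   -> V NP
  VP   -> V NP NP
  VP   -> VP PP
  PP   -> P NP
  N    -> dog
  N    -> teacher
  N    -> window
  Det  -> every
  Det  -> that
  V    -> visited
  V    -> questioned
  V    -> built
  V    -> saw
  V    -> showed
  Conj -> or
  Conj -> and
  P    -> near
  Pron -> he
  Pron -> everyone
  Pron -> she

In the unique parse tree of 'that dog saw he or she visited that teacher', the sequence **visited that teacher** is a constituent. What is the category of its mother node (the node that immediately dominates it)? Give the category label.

S

S
  S
    NP
      Det: that
      N: dog
    VP
      V: saw
      NP
        Pron: he
  Conj: or
  S
    NP
      Pron: she
    VP
      V: visited
      NP
        Det: that
        N: teacher
The span 'visited that teacher' is the VP node built by VP → V NP.
Its mother is the S built by S → NP VP.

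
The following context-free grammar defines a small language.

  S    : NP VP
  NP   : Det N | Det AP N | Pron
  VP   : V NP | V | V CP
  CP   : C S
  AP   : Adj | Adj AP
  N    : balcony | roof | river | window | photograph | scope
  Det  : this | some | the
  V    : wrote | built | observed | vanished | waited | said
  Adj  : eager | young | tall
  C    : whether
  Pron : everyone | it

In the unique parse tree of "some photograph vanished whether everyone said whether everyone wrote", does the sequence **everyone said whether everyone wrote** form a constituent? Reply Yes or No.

Yes

[S [NP [Det some] [N photograph]] [VP [V vanished] [CP [C whether] [S [NP [Pron everyone]] [VP [V said] [CP [C whether] [S [NP [Pron everyone]] [VP [V wrote]]]]]]]]]
The words 'everyone said whether everyone wrote' are exhaustively dominated by a single S node (built by S → NP VP), so they form a constituent.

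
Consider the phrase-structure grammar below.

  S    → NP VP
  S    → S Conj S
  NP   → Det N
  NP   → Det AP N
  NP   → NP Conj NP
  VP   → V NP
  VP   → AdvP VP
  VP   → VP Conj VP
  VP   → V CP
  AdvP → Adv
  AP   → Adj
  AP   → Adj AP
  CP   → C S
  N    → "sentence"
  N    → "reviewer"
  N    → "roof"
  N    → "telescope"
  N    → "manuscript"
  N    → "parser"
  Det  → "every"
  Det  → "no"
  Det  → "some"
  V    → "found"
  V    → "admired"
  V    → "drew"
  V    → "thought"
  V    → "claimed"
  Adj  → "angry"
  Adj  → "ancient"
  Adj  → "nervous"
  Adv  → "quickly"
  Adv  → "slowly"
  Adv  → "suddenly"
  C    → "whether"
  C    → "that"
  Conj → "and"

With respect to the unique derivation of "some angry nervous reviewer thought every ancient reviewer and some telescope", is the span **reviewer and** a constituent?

[S [NP [Det some] [AP [Adj angry] [AP [Adj nervous]]] [N reviewer]] [VP [V thought] [NP [NP [Det every] [AP [Adj ancient]] [N reviewer]] [Conj and] [NP [Det some] [N telescope]]]]]
The smallest constituent containing 'reviewer and' is the NP spanning 'every ancient reviewer and some telescope'; no single node in the tree dominates exactly the given words.

No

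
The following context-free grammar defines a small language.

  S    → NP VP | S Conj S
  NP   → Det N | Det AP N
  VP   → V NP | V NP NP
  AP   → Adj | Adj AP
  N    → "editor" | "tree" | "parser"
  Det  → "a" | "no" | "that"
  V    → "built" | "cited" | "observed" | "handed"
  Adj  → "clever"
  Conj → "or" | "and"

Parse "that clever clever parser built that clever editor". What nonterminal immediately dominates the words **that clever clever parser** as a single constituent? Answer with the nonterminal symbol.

S
  NP
    Det: that
    AP
      Adj: clever
      AP
        Adj: clever
    N: parser
  VP
    V: built
    NP
      Det: that
      AP
        Adj: clever
      N: editor
The span 'that clever clever parser' is the NP node built by NP → Det AP N.

NP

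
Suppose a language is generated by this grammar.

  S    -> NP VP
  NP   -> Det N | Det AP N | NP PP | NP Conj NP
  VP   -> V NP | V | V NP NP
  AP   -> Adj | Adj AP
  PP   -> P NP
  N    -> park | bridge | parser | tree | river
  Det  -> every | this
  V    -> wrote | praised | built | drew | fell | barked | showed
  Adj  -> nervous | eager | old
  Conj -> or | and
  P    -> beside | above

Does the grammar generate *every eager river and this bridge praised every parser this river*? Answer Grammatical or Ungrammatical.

Grammatical

S
  NP
    NP
      Det: every
      AP
        Adj: eager
      N: river
    Conj: and
    NP
      Det: this
      N: bridge
  VP
    V: praised
    NP
      Det: every
      N: parser
    NP
      Det: this
      N: river
Every word is introduced by a lexical rule and the phrasal rules combine the resulting categories into a single S.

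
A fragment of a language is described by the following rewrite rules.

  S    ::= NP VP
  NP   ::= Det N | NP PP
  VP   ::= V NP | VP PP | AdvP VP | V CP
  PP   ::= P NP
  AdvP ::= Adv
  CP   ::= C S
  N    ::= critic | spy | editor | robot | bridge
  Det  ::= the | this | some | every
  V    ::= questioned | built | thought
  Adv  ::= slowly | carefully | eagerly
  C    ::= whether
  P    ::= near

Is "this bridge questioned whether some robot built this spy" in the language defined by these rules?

S
  NP
    Det: this
    N: bridge
  VP
    V: questioned
    CP
      C: whether
      S
        NP
          Det: some
          N: robot
        VP
          V: built
          NP
            Det: this
            N: spy
Each bracket corresponds to one application of a listed rule, so the string is derivable from S.

Grammatical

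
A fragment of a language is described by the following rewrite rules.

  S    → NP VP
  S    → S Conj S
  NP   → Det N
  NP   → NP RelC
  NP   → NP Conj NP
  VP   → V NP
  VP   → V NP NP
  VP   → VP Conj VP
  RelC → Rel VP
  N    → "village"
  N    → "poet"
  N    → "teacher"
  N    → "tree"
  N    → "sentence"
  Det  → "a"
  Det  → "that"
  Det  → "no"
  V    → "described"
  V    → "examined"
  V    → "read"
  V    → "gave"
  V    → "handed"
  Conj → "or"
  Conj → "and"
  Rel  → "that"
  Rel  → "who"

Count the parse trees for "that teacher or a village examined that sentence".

1

[S [NP [NP [Det that] [N teacher]] [Conj or] [NP [Det a] [N village]]] [VP [V examined] [NP [Det that] [N sentence]]]]
No rule offers an alternative attachment or grouping for any span, so this is the only derivation.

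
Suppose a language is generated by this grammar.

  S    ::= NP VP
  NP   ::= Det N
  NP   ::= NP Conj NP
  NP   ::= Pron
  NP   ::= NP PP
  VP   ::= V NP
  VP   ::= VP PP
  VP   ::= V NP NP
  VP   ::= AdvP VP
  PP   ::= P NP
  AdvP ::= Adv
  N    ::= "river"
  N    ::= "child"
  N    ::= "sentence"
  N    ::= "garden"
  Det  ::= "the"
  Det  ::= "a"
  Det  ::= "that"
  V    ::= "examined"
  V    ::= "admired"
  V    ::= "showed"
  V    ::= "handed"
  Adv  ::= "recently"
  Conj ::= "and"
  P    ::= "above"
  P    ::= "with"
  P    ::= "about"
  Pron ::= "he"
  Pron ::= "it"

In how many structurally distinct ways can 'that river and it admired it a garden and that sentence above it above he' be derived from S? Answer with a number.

Two of the 9 distinct bracketings:
[S [NP [NP [Det that] [N river]] [Conj and] [NP [Pron it]]] [VP [VP [V admired] [NP [Pron it]] [NP [NP [Det a] [N garden]] [Conj and] [NP [Det that] [N sentence]]]] [PP [P above] [NP [NP [Pron it]] [PP [P above] [NP [Pron he]]]]]]]
[S [NP [NP [Det that] [N river]] [Conj and] [NP [Pron it]]] [VP [VP [VP [V admired] [NP [Pron it]] [NP [NP [Det a] [N garden]] [Conj and] [NP [Det that] [N sentence]]]] [PP [P above] [NP [Pron it]]]] [PP [P above] [NP [Pron he]]]]]
The difference turns on whether NP → NP PP is used at the relevant span, versus an alternative expansion of NP.

9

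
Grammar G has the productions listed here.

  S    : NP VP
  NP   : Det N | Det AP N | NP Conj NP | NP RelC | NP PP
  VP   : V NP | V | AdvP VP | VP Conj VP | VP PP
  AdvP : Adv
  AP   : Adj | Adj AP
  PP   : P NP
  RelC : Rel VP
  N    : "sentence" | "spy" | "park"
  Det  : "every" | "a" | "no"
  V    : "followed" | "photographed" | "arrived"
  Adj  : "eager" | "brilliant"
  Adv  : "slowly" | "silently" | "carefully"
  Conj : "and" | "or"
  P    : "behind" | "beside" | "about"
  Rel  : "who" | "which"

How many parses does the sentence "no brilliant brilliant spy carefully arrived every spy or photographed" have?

2

The two bracketings:
[S [NP [Det no] [AP [Adj brilliant] [AP [Adj brilliant]]] [N spy]] [VP [AdvP [Adv carefully]] [VP [VP [V arrived] [NP [Det every] [N spy]]] [Conj or] [VP [V photographed]]]]]
[S [NP [Det no] [AP [Adj brilliant] [AP [Adj brilliant]]] [N spy]] [VP [VP [AdvP [Adv carefully]] [VP [V arrived] [NP [Det every] [N spy]]]] [Conj or] [VP [V photographed]]]]
The trees differ in how a recursive rule is bracketed over the same span.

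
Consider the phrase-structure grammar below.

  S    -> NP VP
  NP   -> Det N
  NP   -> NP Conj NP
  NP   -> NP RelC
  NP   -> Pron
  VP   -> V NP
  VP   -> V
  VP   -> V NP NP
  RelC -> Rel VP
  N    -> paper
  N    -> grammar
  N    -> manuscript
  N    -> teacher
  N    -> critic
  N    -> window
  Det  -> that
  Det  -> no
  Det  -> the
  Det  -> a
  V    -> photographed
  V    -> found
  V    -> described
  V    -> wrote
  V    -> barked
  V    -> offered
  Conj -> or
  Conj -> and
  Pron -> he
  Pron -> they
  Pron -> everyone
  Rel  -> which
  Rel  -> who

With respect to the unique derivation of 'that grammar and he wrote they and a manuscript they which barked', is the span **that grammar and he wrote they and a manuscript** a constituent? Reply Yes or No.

No

[S [NP [NP [Det that] [N grammar]] [Conj and] [NP [Pron he]]] [VP [V wrote] [NP [NP [Pron they]] [Conj and] [NP [Det a] [N manuscript]]] [NP [NP [Pron they]] [RelC [Rel which] [VP [V barked]]]]]]
The smallest constituent containing 'that grammar and he wrote they and a manuscript' is the S spanning 'that grammar and he wrote they and a manuscript they which barked'; no single node in the tree dominates exactly the given words.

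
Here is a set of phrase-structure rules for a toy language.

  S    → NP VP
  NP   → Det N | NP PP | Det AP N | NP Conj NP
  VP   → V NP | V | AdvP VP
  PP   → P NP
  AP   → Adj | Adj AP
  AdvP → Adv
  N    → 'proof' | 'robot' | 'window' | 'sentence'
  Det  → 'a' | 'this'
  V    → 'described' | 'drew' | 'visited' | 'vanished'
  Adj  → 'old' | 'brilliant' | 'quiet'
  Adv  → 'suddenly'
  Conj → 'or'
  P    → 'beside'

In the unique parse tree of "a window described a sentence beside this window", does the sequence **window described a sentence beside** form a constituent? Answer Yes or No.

No

[S [NP [Det a] [N window]] [VP [V described] [NP [NP [Det a] [N sentence]] [PP [P beside] [NP [Det this] [N window]]]]]]
The smallest constituent containing 'window described a sentence beside' is the S spanning 'a window described a sentence beside this window'; no single node in the tree dominates exactly the given words.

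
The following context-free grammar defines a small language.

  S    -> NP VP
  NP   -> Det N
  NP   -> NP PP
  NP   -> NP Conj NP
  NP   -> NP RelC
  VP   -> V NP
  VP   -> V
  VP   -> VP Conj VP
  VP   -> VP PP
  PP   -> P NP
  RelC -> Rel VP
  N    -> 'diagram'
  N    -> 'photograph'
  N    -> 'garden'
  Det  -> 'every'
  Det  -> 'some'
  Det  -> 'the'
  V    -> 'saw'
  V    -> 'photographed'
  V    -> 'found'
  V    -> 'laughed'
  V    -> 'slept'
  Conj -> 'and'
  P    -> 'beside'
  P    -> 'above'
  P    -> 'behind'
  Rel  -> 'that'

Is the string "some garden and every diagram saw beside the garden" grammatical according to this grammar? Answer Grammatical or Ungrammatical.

S
  NP
    NP
      Det: some
      N: garden
    Conj: and
    NP
      Det: every
      N: diagram
  VP
    VP
      V: saw
    PP
      P: beside
      NP
        Det: the
        N: garden
The bracketing above is licensed at every node by one of the given productions, with S at the root.

Grammatical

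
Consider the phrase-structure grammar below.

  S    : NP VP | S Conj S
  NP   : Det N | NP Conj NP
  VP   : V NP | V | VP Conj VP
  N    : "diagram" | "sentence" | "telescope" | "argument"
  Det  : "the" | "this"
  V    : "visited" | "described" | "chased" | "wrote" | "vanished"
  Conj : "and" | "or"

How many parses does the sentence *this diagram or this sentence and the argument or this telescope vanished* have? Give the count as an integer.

Two of the 5 distinct bracketings:
[S [NP [NP [Det this] [N diagram]] [Conj or] [NP [NP [Det this] [N sentence]] [Conj and] [NP [NP [Det the] [N argument]] [Conj or] [NP [Det this] [N telescope]]]]] [VP [V vanished]]]
[S [NP [NP [Det this] [N diagram]] [Conj or] [NP [NP [NP [Det this] [N sentence]] [Conj and] [NP [Det the] [N argument]]] [Conj or] [NP [Det this] [N telescope]]]] [VP [V vanished]]]
The trees differ in how a recursive rule is bracketed over the same span.

5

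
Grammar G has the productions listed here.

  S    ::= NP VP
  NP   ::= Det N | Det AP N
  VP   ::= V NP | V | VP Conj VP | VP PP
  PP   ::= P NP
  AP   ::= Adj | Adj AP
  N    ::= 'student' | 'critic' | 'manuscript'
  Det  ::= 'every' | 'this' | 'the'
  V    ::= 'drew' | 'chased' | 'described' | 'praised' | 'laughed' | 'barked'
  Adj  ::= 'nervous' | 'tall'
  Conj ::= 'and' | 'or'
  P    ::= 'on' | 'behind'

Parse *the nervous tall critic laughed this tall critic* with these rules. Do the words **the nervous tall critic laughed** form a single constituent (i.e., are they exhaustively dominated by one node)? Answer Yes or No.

No

[S [NP [Det the] [AP [Adj nervous] [AP [Adj tall]]] [N critic]] [VP [V laughed] [NP [Det this] [AP [Adj tall]] [N critic]]]]
The smallest constituent containing 'the nervous tall critic laughed' is the S spanning 'the nervous tall critic laughed this tall critic'; no single node in the tree dominates exactly the given words.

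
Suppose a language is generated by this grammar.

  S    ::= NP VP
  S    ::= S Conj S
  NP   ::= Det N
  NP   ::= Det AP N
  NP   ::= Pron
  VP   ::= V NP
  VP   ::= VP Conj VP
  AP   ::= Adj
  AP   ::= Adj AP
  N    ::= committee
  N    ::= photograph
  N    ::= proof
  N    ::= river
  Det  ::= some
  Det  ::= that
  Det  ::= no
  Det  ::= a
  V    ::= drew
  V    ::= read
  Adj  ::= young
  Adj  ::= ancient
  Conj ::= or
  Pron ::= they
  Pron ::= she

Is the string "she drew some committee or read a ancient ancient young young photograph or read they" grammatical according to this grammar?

Grammatical

S
  NP
    Pron: she
  VP
    VP
      V: drew
      NP
        Det: some
        N: committee
    Conj: or
    VP
      VP
        V: read
        NP
          Det: a
          AP
            Adj: ancient
            AP
              Adj: ancient
              AP
                Adj: young
                AP
                  Adj: young
          N: photograph
      Conj: or
      VP
        V: read
        NP
          Pron: they
Each bracket corresponds to one application of a listed rule, so the string is derivable from S.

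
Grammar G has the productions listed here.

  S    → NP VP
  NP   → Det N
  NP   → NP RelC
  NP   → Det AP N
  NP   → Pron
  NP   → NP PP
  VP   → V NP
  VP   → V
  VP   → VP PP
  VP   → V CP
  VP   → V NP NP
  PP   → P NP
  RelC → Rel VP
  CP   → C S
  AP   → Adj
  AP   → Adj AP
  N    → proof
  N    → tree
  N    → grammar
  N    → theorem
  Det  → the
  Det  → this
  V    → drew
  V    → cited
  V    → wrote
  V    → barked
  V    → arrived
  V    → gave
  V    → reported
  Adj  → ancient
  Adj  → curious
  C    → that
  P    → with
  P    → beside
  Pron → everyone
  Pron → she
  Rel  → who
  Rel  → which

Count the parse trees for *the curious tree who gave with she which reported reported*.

4

Two of the 4 distinct bracketings:
[S [NP [NP [Det the] [AP [Adj curious]] [N tree]] [RelC [Rel who] [VP [VP [V gave]] [PP [P with] [NP [NP [Pron she]] [RelC [Rel which] [VP [V reported]]]]]]]] [VP [V reported]]]
[S [NP [NP [NP [Det the] [AP [Adj curious]] [N tree]] [RelC [Rel who] [VP [VP [V gave]] [PP [P with] [NP [Pron she]]]]]] [RelC [Rel which] [VP [V reported]]]] [VP [V reported]]]
The trees differ in how a recursive rule is bracketed over the same span.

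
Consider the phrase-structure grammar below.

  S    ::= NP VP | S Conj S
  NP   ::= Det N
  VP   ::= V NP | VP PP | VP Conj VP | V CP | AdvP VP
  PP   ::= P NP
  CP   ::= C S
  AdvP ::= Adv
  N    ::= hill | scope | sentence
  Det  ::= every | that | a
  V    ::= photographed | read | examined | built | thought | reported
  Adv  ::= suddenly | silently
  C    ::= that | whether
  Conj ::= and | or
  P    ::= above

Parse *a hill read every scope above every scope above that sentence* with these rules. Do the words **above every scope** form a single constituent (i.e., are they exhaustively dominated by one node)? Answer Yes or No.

[S [NP [Det a] [N hill]] [VP [VP [VP [V read] [NP [Det every] [N scope]]] [PP [P above] [NP [Det every] [N scope]]]] [PP [P above] [NP [Det that] [N sentence]]]]]
The words 'above every scope' are exhaustively dominated by a single PP node (built by PP → P NP), so they form a constituent.

Yes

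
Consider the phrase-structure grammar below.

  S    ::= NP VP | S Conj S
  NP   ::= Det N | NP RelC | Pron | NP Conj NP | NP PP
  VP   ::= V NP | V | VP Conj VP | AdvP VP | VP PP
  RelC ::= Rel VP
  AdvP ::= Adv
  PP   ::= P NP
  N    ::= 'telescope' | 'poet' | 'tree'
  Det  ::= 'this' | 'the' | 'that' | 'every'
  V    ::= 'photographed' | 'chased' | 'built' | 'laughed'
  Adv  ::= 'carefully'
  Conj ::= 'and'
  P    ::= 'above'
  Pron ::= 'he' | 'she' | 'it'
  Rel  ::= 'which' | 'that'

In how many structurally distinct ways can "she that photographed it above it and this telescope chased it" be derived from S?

7

Two of the 7 distinct bracketings:
[S [NP [NP [Pron she]] [RelC [Rel that] [VP [V photographed] [NP [NP [NP [Pron it]] [PP [P above] [NP [Pron it]]]] [Conj and] [NP [Det this] [N telescope]]]]]] [VP [V chased] [NP [Pron it]]]]
[S [NP [NP [Pron she]] [RelC [Rel that] [VP [V photographed] [NP [NP [Pron it]] [PP [P above] [NP [NP [Pron it]] [Conj and] [NP [Det this] [N telescope]]]]]]]] [VP [V chased] [NP [Pron it]]]]
The trees differ in how a recursive rule is bracketed over the same span.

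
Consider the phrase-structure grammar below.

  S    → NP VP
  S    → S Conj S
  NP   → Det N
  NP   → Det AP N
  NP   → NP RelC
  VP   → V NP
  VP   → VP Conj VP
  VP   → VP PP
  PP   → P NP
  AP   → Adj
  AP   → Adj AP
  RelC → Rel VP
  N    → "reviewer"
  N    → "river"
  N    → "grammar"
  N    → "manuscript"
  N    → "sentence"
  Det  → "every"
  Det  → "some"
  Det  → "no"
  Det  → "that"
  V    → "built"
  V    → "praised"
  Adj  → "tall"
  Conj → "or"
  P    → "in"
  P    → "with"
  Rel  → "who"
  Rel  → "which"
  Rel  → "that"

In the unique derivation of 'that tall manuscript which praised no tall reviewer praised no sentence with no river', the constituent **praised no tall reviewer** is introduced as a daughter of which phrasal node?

S
  NP
    NP
      Det: that
      AP
        Adj: tall
      N: manuscript
    RelC
      Rel: which
      VP
        V: praised
        NP
          Det: no
          AP
            Adj: tall
          N: reviewer
  VP
    VP
      V: praised
      NP
        Det: no
        N: sentence
    PP
      P: with
      NP
        Det: no
        N: river
The span 'praised no tall reviewer' is the VP node built by VP → V NP.
Its mother is the RelC built by RelC → Rel VP.

RelC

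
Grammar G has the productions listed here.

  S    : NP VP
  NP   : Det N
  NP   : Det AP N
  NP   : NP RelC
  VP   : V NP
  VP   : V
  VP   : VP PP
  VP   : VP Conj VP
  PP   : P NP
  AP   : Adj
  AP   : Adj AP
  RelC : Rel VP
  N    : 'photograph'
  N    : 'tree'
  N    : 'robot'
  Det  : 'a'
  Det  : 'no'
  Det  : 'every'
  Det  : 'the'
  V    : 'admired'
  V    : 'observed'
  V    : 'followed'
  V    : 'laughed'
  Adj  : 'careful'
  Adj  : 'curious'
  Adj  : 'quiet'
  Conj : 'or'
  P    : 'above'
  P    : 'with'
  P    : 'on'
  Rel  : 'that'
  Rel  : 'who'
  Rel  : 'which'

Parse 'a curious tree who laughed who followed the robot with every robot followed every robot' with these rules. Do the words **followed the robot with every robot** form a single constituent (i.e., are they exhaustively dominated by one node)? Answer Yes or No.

[S [NP [NP [NP [Det a] [AP [Adj curious]] [N tree]] [RelC [Rel who] [VP [V laughed]]]] [RelC [Rel who] [VP [VP [V followed] [NP [Det the] [N robot]]] [PP [P with] [NP [Det every] [N robot]]]]]] [VP [V followed] [NP [Det every] [N robot]]]]
The words 'followed the robot with every robot' are exhaustively dominated by a single VP node (built by VP → VP PP), so they form a constituent.

Yes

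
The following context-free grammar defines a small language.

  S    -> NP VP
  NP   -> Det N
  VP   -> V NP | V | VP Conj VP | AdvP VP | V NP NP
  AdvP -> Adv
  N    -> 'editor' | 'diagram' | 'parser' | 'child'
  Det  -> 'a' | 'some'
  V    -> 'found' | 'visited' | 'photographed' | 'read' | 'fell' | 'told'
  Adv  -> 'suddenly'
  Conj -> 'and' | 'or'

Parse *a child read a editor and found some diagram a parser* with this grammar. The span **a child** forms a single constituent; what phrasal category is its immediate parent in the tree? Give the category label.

S
  NP
    Det: a
    N: child
  VP
    VP
      V: read
      NP
        Det: a
        N: editor
    Conj: and
    VP
      V: found
      NP
        Det: some
        N: diagram
      NP
        Det: a
        N: parser
The span 'a child' is the NP node built by NP → Det N.
Its mother is the S built by S → NP VP.

S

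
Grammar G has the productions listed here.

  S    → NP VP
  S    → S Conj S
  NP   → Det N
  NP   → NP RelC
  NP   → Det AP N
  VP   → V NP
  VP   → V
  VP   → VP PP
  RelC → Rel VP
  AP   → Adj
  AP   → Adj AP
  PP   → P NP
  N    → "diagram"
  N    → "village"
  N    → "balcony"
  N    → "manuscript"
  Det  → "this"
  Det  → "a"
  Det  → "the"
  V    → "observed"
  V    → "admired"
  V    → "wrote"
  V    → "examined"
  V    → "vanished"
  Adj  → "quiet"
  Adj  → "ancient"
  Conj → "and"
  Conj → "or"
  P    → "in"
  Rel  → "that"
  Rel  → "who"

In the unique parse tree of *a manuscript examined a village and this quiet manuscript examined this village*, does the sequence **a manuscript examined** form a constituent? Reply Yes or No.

No

[S [S [NP [Det a] [N manuscript]] [VP [V examined] [NP [Det a] [N village]]]] [Conj and] [S [NP [Det this] [AP [Adj quiet]] [N manuscript]] [VP [V examined] [NP [Det this] [N village]]]]]
The smallest constituent containing 'a manuscript examined' is the S spanning 'a manuscript examined a village'; no single node in the tree dominates exactly the given words.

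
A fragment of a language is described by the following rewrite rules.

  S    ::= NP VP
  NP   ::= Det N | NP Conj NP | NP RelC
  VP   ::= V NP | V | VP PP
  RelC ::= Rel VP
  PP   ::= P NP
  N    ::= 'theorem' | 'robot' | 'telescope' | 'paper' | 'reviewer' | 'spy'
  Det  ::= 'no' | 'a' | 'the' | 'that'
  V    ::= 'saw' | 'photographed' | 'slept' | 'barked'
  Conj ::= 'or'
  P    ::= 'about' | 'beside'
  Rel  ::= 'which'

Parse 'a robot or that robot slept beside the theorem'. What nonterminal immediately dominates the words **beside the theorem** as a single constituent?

PP

[S [NP [NP [Det a] [N robot]] [Conj or] [NP [Det that] [N robot]]] [VP [VP [V slept]] [PP [P beside] [NP [Det the] [N theorem]]]]]
The span 'beside the theorem' is the PP node built by PP → P NP.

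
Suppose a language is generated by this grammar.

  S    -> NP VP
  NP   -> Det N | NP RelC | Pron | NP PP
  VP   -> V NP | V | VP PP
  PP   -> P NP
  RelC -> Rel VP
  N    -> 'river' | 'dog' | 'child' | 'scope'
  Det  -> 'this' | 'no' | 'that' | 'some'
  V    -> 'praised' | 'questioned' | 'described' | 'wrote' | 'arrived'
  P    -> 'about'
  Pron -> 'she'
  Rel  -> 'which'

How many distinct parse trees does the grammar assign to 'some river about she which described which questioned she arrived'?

Two of the 3 distinct bracketings:
[S [NP [NP [NP [NP [Det some] [N river]] [PP [P about] [NP [Pron she]]]] [RelC [Rel which] [VP [V described]]]] [RelC [Rel which] [VP [V questioned] [NP [Pron she]]]]] [VP [V arrived]]]
[S [NP [NP [NP [Det some] [N river]] [PP [P about] [NP [NP [Pron she]] [RelC [Rel which] [VP [V described]]]]]] [RelC [Rel which] [VP [V questioned] [NP [Pron she]]]]] [VP [V arrived]]]
The trees differ in how a recursive rule is bracketed over the same span.

3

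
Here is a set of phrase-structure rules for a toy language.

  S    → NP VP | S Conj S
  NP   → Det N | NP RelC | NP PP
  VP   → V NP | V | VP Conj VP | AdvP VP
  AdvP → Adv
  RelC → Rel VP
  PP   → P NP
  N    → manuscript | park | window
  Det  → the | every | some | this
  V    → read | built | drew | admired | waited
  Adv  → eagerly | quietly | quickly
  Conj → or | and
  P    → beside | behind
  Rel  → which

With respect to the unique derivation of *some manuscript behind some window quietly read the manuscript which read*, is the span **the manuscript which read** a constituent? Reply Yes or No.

Yes

[S [NP [NP [Det some] [N manuscript]] [PP [P behind] [NP [Det some] [N window]]]] [VP [AdvP [Adv quietly]] [VP [V read] [NP [NP [Det the] [N manuscript]] [RelC [Rel which] [VP [V read]]]]]]]
The words 'the manuscript which read' are exhaustively dominated by a single NP node (built by NP → NP RelC), so they form a constituent.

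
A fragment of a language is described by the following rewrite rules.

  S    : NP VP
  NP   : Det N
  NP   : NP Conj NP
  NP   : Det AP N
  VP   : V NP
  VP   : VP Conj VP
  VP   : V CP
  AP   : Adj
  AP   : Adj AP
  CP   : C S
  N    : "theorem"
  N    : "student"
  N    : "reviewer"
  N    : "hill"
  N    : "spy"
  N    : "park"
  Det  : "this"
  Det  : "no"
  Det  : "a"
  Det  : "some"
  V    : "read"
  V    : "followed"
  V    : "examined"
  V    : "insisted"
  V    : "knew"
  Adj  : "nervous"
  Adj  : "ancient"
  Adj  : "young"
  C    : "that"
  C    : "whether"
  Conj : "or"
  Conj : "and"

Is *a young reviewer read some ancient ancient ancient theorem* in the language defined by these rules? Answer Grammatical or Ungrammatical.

Grammatical

S
  NP
    Det: a
    AP
      Adj: young
    N: reviewer
  VP
    V: read
    NP
      Det: some
      AP
        Adj: ancient
        AP
          Adj: ancient
          AP
            Adj: ancient
      N: theorem
The bracketing above is licensed at every node by one of the given productions, with S at the root.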